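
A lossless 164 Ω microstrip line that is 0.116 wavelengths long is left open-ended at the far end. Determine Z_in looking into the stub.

Z_in ≈ −j184 Ω

βl = 2π × 0.116 = 41.8°
tan(βl) = 0.893
For an open-ended stub, Z_in = −jZ_0·cot(βl) = −jZ_0/tan(βl)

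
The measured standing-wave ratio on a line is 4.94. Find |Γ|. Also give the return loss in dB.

|Γ| = (S − 1)/(S + 1) = (4.94 − 1)/(4.94 + 1) = 3.94/5.94
RL = −20·log₁₀|Γ| = −20·log₁₀(0.663)

|Γ| ≈ 0.663; return loss ≈ 3.57 dB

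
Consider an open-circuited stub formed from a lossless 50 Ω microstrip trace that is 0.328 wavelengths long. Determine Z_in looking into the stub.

Z_in ≈ +j26.7 Ω

βl = 2π × 0.328 = 118°
tan(βl) = -1.87
For an open-circuited stub, Z_in = −jZ_0·cot(βl) = −jZ_0/tan(βl)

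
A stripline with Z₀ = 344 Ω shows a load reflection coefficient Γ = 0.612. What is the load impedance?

Z_L = Z_0·(1 + Γ)/(1 − Γ) = 344·(1.61)/(0.388)

Z_L ≈ 1430 Ω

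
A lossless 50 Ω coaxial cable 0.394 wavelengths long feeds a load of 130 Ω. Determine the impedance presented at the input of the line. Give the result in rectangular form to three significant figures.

Z_in ≈ 40.6 + j43.7 Ω

βl = 2π × 0.394 = 142°
tan(βl) = tan(142°) = -0.786
Z_in = Z_0·(Z_L + jZ_0·tanβl)/(Z_0 + jZ_L·tanβl)
     = 50·(130 − j39.3)/(50 − j102)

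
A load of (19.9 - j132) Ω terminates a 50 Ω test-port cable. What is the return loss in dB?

RL ≈ 0.853 dB

Γ = (-30.1 − j132)/(69.9 − j132), |Γ| = 0.906
RL = −20·log₁₀|Γ| = −20·log₁₀(0.906)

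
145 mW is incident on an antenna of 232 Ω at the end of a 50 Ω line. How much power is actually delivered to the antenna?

Γ = (232 − 50)/(232 + 50) = 0.645
|Γ|² = 0.417
P_refl = |Γ|²·P_inc = 60.4 mW, P_del = (1 − |Γ|²)·P_inc = 84.6 mW

P_delivered ≈ 84.6 mW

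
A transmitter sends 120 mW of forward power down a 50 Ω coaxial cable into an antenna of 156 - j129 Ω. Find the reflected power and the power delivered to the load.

P_reflected ≈ 56.6 mW; P_delivered ≈ 63.4 mW

|Γ| = |(106 − j129)/(206 − j129)| = 0.687
|Γ|² = 0.472
P_refl = |Γ|²·P_inc = 56.6 mW, P_del = (1 − |Γ|²)·P_inc = 63.4 mW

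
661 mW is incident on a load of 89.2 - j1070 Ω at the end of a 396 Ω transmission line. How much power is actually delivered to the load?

P_delivered ≈ 67.7 mW

|Γ| = |(-306.8 − j1070)/(485.2 − j1070)| = 0.947
|Γ|² = 0.898
P_refl = |Γ|²·P_inc = 593 mW, P_del = (1 − |Γ|²)·P_inc = 67.7 mW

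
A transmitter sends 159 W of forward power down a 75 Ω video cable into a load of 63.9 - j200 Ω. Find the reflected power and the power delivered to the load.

|Γ| = |(-11.1 − j200)/(138.9 − j200)| = 0.823
|Γ|² = 0.677
P_refl = |Γ|²·P_inc = 108 W, P_del = (1 − |Γ|²)·P_inc = 51.4 W

P_reflected ≈ 108 W; P_delivered ≈ 51.4 W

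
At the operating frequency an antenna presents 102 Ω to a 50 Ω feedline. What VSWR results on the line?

VSWR ≈ 2.04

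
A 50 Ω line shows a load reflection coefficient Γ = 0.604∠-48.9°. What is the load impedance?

Z_L = Z_0·(1 + Γ)/(1 − Γ) = 50·(1.4 − j0.455)/(0.603 + j0.455)

Z_L ≈ 55.6 − j79.8 Ω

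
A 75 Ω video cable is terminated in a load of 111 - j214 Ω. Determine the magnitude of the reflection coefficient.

|Γ| ≈ 0.765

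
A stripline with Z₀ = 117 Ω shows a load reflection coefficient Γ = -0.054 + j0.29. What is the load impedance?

Z_L = Z_0·(1 + Γ)/(1 − Γ) = 117·(0.946 + j0.29)/(1.05 − j0.29)

Z_L ≈ 89.4 + j56.8 Ω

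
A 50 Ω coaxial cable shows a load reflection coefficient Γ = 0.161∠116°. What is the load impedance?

Z_L ≈ 41.7 + j12.4 Ω

Z_L = Z_0·(1 + Γ)/(1 − Γ) = 50·(0.929 + j0.145)/(1.07 − j0.145)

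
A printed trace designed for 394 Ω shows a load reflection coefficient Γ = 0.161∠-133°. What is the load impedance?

Z_L ≈ 308 − j74.5 Ω

Z_L = Z_0·(1 + Γ)/(1 − Γ) = 394·(0.89 − j0.118)/(1.11 + j0.118)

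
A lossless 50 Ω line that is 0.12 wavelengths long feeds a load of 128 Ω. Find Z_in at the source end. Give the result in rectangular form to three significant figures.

Z_in ≈ 35.5 − j38.5 Ω

βl = 2π × 0.12 = 43.2°
tan(βl) = tan(43.2°) = 0.939
Z_in = Z_0·(Z_L + jZ_0·tanβl)/(Z_0 + jZ_L·tanβl)
     = 50·(128 + j47)/(50 + j120)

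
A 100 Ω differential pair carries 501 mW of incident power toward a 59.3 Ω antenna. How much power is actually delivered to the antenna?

P_delivered ≈ 468 mW

Γ = (59.3 − 100)/(59.3 + 100) = -0.255
|Γ|² = 0.0653
P_refl = |Γ|²·P_inc = 32.7 mW, P_del = (1 − |Γ|²)·P_inc = 468 mW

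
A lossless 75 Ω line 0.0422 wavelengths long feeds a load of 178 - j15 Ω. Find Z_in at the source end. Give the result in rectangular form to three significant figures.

Z_in ≈ 125 − j71.4 Ω

βl = 2π × 0.0422 = 15.2°
tan(βl) = tan(15.2°) = 0.272
Z_in = Z_0·(Z_L + jZ_0·tanβl)/(Z_0 + jZ_L·tanβl)
     = 75·(178 + j5.37)/(79.1 + j48.3)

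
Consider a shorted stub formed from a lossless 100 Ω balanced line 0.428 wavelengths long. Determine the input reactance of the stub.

βl = 2π × 0.428 = 154°
tan(βl) = -0.486
For a shorted stub, Z_in = jZ_0·tan(βl)

X_in ≈ -48.6 Ω (capacitive)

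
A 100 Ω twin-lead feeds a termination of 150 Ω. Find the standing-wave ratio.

VSWR ≈ 1.5

Γ = (150 − 100)/(150 + 100) = 0.2
VSWR = (1 + 0.2)/(1 − 0.2)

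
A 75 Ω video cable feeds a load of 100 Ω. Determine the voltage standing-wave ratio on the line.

VSWR ≈ 1.33

Γ = (100 − 75)/(100 + 75) = 0.143
VSWR = (1 + 0.143)/(1 − 0.143)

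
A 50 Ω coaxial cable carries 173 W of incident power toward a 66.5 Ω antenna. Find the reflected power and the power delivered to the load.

P_reflected ≈ 3.47 W; P_delivered ≈ 170 W

Γ = (66.5 − 50)/(66.5 + 50) = 0.142
|Γ|² = 0.0201
P_refl = |Γ|²·P_inc = 3.47 W, P_del = (1 − |Γ|²)·P_inc = 170 W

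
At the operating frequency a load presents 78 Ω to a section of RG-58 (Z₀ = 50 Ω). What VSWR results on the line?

For a purely resistive load, VSWR = R_L/Z_0 or Z_0/R_L (whichever > 1) = 78/50

VSWR ≈ 1.56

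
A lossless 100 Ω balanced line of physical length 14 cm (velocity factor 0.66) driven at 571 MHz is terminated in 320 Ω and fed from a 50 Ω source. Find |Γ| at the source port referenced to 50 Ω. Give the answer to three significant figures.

λ = v/f = 0.66·c / 571 MHz = 0.347 m
βl = 2π·l/λ = 2π × 0.404 = 145°
tan(βl) = -0.691
Z_in = Z_0·(Z_L + jZ_0·tanβl)/(Z_0 + jZ_L·tanβl) = 80.2 + j108 Ω
Γ_s = (Z_in − Z_s)/(Z_in + Z_s) = (30.2 + j108)/(130 + j108), |Γ_s| = 0.664

|Γ| ≈ 0.664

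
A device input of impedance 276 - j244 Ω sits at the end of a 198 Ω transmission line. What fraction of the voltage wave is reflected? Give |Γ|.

|Γ| ≈ 0.481

Γ = (Z_L − Z_0)/(Z_L + Z_0) = (78 − j244)/(474 − j244)
|Γ| = 256/533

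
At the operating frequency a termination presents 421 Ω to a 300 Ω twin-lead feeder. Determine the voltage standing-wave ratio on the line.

For a purely resistive load, VSWR = R_L/Z_0 or Z_0/R_L (whichever > 1) = 421/300

VSWR ≈ 1.4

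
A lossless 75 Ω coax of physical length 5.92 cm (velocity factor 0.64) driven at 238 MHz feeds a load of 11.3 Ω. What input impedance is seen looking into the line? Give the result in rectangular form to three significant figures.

Z_in ≈ 14 + j36.2 Ω

λ = v/f = 0.64·c / 238 MHz = 0.807 m
βl = 2π·l/λ = 2π × 0.0734 = 26.4°
tan(βl) = tan(26.4°) = 0.497
Z_in = Z_0·(Z_L + jZ_0·tanβl)/(Z_0 + jZ_L·tanβl)
     = 75·(11.3 + j37.3)/(75 + j5.61)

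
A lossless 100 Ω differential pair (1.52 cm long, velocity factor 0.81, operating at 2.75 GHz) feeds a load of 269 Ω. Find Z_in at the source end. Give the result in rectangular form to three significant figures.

λ = v/f = 0.81·c / 2.75 GHz = 0.0884 m
βl = 2π·l/λ = 2π × 0.172 = 61.9°
tan(βl) = tan(61.9°) = 1.87
Z_in = Z_0·(Z_L + jZ_0·tanβl)/(Z_0 + jZ_L·tanβl)
     = 100·(269 + j187)/(100 + j504)

Z_in ≈ 45.9 − j44.2 Ω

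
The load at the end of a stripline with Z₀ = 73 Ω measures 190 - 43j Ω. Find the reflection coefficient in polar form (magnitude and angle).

Γ ≈ 0.468 ∠ -10.9°

Γ = (Z_L − Z_0)/(Z_L + Z_0) = (117 − j43)/(263 − j43)
|Γ| = 125/266 = 0.468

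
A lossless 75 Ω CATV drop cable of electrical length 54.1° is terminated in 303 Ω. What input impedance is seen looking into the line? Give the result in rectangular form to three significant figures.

Z_in ≈ 27.4 − j49.4 Ω

tan(βl) = tan(54.1°) = 1.38
Z_in = Z_0·(Z_L + jZ_0·tanβl)/(Z_0 + jZ_L·tanβl)
     = 75·(303 + j104)/(75 + j419)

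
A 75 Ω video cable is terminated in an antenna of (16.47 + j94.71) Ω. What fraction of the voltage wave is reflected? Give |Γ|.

|Γ| ≈ 0.846

Γ = (Z_L − Z_0)/(Z_L + Z_0) = (-58.53 + j94.71)/(91.47 + j94.71)
|Γ| = 111/132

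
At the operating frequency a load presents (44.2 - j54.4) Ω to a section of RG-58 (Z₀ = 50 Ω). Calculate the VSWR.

Γ = (Z_L − Z_0)/(Z_L + Z_0) = (-5.8 − j54.4)/(94.2 − j54.4)
|Γ| = 54.7/109 = 0.503
VSWR = (1 + |Γ|)/(1 − |Γ|) = 1.5/0.497

VSWR ≈ 3.02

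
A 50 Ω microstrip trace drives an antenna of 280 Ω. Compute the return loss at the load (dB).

RL ≈ 3.14 dB

Γ = (280 − 50)/(280 + 50) = 0.697
RL = −20·log₁₀|Γ| = −20·log₁₀(0.697)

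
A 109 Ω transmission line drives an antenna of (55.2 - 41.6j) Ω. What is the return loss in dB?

RL ≈ 7.93 dB

Γ = (-53.8 − j41.6)/(164.2 − j41.6), |Γ| = 0.401
RL = −20·log₁₀|Γ| = −20·log₁₀(0.401)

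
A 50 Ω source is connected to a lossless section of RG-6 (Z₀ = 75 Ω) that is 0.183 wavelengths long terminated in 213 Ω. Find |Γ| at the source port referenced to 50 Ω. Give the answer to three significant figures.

βl = 2π × 0.183 = 65.9°
tan(βl) = 2.23
Z_in = Z_0·(Z_L + jZ_0·tanβl)/(Z_0 + jZ_L·tanβl) = 30.9 − j28.7 Ω
Γ_s = (Z_in − Z_s)/(Z_in + Z_s) = (-19.1 − j28.7)/(80.9 − j28.7), |Γ_s| = 0.401

|Γ| ≈ 0.401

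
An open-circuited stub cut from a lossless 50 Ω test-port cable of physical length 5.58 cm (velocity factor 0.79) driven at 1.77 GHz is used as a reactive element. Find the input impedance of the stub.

λ = v/f = 0.79·c / 1.77 GHz = 0.134 m
βl = 2π·l/λ = 2π × 0.417 = 150°
tan(βl) = -0.577
For an open-circuited stub, Z_in = −jZ_0·cot(βl) = −jZ_0/tan(βl)

Z_in ≈ +j86.7 Ω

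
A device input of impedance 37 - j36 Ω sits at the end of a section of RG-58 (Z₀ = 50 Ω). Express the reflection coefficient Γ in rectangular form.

Γ = (Z_L − Z_0)/(Z_L + Z_0) = (-13 − j36)/(87 − j36)

Γ ≈ 0.0186 − j0.406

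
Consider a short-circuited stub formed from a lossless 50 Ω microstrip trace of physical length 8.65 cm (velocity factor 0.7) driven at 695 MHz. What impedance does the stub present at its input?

Z_in ≈ −j216 Ω

λ = v/f = 0.7·c / 695 MHz = 0.302 m
βl = 2π·l/λ = 2π × 0.286 = 103°
tan(βl) = -4.31
For a short-circuited stub, Z_in = jZ_0·tan(βl)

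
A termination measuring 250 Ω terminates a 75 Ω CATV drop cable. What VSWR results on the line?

VSWR ≈ 3.33

Γ = (250 − 75)/(250 + 75) = 0.538
VSWR = (1 + 0.538)/(1 − 0.538)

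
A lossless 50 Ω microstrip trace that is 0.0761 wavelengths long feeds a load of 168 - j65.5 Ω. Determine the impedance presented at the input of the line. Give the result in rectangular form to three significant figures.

Z_in ≈ 36.4 − j61.4 Ω

βl = 2π × 0.0761 = 27.4°
tan(βl) = tan(27.4°) = 0.518
Z_in = Z_0·(Z_L + jZ_0·tanβl)/(Z_0 + jZ_L·tanβl)
     = 50·(168 − j39.6)/(83.9 + j87.1)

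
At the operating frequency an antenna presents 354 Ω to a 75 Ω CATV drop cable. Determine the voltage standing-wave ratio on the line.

VSWR ≈ 4.72

For a purely resistive load, VSWR = R_L/Z_0 or Z_0/R_L (whichever > 1) = 354/75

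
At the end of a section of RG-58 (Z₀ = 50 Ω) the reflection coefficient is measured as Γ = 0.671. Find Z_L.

Z_L ≈ 254 Ω

Z_L = Z_0·(1 + Γ)/(1 − Γ) = 50·(1.67)/(0.329)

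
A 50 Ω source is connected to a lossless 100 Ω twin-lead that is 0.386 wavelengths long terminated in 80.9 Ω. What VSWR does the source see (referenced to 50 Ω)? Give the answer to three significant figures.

βl = 2π × 0.386 = 139°
tan(βl) = -0.871
Z_in = Z_0·(Z_L + jZ_0·tanβl)/(Z_0 + jZ_L·tanβl) = 95.1 − j20.1 Ω
Γ_s = (Z_in − Z_s)/(Z_in + Z_s) = (45.1 − j20.1)/(145 − j20.1), |Γ_s| = 0.337
VSWR = (1 + |Γ_s|)/(1 − |Γ_s|)

VSWR ≈ 2.02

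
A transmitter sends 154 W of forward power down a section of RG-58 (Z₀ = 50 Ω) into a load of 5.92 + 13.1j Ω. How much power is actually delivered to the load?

P_delivered ≈ 55.3 W

|Γ| = |(-44.08 + j13.1)/(55.92 + j13.1)| = 0.801
|Γ|² = 0.641
P_refl = |Γ|²·P_inc = 98.7 W, P_del = (1 − |Γ|²)·P_inc = 55.3 W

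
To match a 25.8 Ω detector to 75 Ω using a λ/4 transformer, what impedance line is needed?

Z_qwt = √(Z_0·R_L) = √(75 × 25.8) = √1935

Z_qwt ≈ 44 Ω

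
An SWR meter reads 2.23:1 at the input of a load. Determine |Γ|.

|Γ| ≈ 0.381

|Γ| = (S − 1)/(S + 1) = (2.23 − 1)/(2.23 + 1) = 1.23/3.23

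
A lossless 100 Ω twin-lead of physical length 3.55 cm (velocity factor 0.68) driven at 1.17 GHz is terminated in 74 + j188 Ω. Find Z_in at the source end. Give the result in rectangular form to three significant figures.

Z_in ≈ 26.5 − j86.6 Ω

λ = v/f = 0.68·c / 1.17 GHz = 0.174 m
βl = 2π·l/λ = 2π × 0.204 = 73.3°
tan(βl) = tan(73.3°) = 3.33
Z_in = Z_0·(Z_L + jZ_0·tanβl)/(Z_0 + jZ_L·tanβl)
     = 100·(74 + j521)/(-527 + j247)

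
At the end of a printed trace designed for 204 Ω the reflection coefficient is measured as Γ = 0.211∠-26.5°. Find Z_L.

Z_L = Z_0·(1 + Γ)/(1 − Γ) = 204·(1.19 − j0.0941)/(0.811 + j0.0941)

Z_L ≈ 292 − j57.6 Ω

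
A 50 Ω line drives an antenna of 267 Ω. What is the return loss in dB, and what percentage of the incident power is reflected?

RL ≈ 3.29 dB; 46.9% of incident power reflected

Γ = (267 − 50)/(267 + 50) = 0.685
RL = −20·log₁₀(0.685) = 3.29 dB
P_refl/P_inc = |Γ|² = 0.469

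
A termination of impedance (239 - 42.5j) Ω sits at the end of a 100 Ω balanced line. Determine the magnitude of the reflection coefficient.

|Γ| ≈ 0.425

Γ = (Z_L − Z_0)/(Z_L + Z_0) = (139 − j42.5)/(339 − j42.5)
|Γ| = 145/342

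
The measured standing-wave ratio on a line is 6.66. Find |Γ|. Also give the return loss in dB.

|Γ| ≈ 0.739; return loss ≈ 2.63 dB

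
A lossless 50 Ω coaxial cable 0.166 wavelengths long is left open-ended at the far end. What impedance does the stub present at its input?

βl = 2π × 0.166 = 59.8°
tan(βl) = 1.72
For an open-ended stub, Z_in = −jZ_0·cot(βl) = −jZ_0/tan(βl)

Z_in ≈ −j29.1 Ω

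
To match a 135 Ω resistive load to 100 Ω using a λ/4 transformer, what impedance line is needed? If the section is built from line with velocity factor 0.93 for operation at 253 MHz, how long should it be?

Z_qwt ≈ 116 Ω; length ≈ 27.6 cm

Z_qwt = √(Z_0·R_L) = √(100 × 135) = √13500
λ = 0.93·c/f = 1.1 m, so l = λ/4 = 0.276 m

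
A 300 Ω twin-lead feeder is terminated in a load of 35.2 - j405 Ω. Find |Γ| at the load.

Γ = (Z_L − Z_0)/(Z_L + Z_0) = (-264.8 − j405)/(335.2 − j405)
|Γ| = 484/526

|Γ| ≈ 0.92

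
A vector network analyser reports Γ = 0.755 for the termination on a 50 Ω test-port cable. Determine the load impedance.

Z_L ≈ 358 Ω

Z_L = Z_0·(1 + Γ)/(1 − Γ) = 50·(1.75)/(0.245)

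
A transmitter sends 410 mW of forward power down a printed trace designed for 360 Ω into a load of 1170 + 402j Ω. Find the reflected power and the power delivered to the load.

|Γ| = |(810 + j402)/(1530 + j402)| = 0.572
|Γ|² = 0.327
P_refl = |Γ|²·P_inc = 134 mW, P_del = (1 − |Γ|²)·P_inc = 276 mW

P_reflected ≈ 134 mW; P_delivered ≈ 276 mW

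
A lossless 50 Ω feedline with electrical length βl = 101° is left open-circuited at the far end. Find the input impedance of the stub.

Z_in ≈ +j9.72 Ω

tan(βl) = -5.14
For an open-circuited stub, Z_in = −jZ_0·cot(βl) = −jZ_0/tan(βl)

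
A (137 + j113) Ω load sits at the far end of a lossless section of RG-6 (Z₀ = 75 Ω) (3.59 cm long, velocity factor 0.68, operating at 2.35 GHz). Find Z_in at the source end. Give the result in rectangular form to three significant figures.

Z_in ≈ 38.4 + j57.7 Ω

λ = v/f = 0.68·c / 2.35 GHz = 0.0868 m
βl = 2π·l/λ = 2π × 0.414 = 149°
tan(βl) = tan(149°) = -0.604
Z_in = Z_0·(Z_L + jZ_0·tanβl)/(Z_0 + jZ_L·tanβl)
     = 75·(137 + j67.7)/(143 − j82.7)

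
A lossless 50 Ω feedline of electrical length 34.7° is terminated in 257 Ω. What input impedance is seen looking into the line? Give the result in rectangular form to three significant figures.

tan(βl) = tan(34.7°) = 0.692
Z_in = Z_0·(Z_L + jZ_0·tanβl)/(Z_0 + jZ_L·tanβl)
     = 50·(257 + j34.6)/(50 + j178)

Z_in ≈ 27.8 − j64.4 Ω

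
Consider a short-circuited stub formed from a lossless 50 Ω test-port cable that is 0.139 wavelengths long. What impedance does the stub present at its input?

βl = 2π × 0.139 = 50°
tan(βl) = 1.19
For a short-circuited stub, Z_in = jZ_0·tan(βl)

Z_in ≈ +j59.7 Ω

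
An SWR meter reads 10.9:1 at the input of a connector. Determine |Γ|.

|Γ| ≈ 0.832

|Γ| = (S − 1)/(S + 1) = (10.9 − 1)/(10.9 + 1) = 9.9/11.9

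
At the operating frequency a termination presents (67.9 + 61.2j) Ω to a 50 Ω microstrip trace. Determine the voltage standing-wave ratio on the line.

VSWR ≈ 2.85

Γ = (Z_L − Z_0)/(Z_L + Z_0) = (17.9 + j61.2)/(117.9 + j61.2)
|Γ| = 63.8/133 = 0.48
VSWR = (1 + |Γ|)/(1 − |Γ|) = 1.48/0.52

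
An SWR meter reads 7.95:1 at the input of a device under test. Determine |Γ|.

|Γ| = (S − 1)/(S + 1) = (7.95 − 1)/(7.95 + 1) = 6.95/8.95

|Γ| ≈ 0.777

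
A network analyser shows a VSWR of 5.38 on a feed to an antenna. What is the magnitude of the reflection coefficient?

|Γ| ≈ 0.687

|Γ| = (S − 1)/(S + 1) = (5.38 − 1)/(5.38 + 1) = 4.38/6.38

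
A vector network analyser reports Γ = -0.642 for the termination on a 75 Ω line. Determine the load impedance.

Z_L = Z_0·(1 + Γ)/(1 − Γ) = 75·(0.358)/(1.64)

Z_L ≈ 16.4 Ω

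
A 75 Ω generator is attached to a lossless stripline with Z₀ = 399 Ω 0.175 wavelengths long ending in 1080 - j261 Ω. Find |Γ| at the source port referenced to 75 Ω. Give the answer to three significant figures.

βl = 2π × 0.175 = 63°
tan(βl) = 1.96
Z_in = Z_0·(Z_L + jZ_0·tanβl)/(Z_0 + jZ_L·tanβl) = 157 − j136 Ω
Γ_s = (Z_in − Z_s)/(Z_in + Z_s) = (81.7 − j136)/(232 − j136), |Γ_s| = 0.59

|Γ| ≈ 0.59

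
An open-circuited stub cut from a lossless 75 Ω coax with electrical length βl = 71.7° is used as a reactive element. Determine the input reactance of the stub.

X_in ≈ -24.8 Ω (capacitive)

tan(βl) = 3.02
For an open-circuited stub, Z_in = −jZ_0·cot(βl) = −jZ_0/tan(βl)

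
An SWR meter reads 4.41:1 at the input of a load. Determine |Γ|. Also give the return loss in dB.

|Γ| ≈ 0.63; return loss ≈ 4.01 dB

|Γ| = (S − 1)/(S + 1) = (4.41 − 1)/(4.41 + 1) = 3.41/5.41
RL = −20·log₁₀|Γ| = −20·log₁₀(0.63)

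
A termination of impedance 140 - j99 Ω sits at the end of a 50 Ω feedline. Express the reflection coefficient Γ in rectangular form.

Γ ≈ 0.586 − j0.216

Γ = (Z_L − Z_0)/(Z_L + Z_0) = (90 − j99)/(190 − j99)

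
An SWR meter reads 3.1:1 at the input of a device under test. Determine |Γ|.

|Γ| ≈ 0.512

|Γ| = (S − 1)/(S + 1) = (3.1 − 1)/(3.1 + 1) = 2.1/4.1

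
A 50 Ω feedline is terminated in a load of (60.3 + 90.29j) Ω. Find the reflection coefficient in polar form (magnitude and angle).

Γ ≈ 0.638 ∠ 44.2°

Γ = (Z_L − Z_0)/(Z_L + Z_0) = (10.3 + j90.29)/(110.3 + j90.29)
|Γ| = 90.9/143 = 0.638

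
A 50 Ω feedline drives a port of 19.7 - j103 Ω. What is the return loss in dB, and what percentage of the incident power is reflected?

Γ = (-30.3 − j103)/(69.7 − j103), |Γ| = 0.863
RL = −20·log₁₀(0.863) = 1.28 dB
P_refl/P_inc = |Γ|² = 0.745

RL ≈ 1.28 dB; 74.5% of incident power reflected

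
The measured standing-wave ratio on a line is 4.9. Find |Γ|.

|Γ| ≈ 0.661

|Γ| = (S − 1)/(S + 1) = (4.9 − 1)/(4.9 + 1) = 3.9/5.9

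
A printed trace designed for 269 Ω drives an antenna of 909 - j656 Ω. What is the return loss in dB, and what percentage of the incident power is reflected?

RL ≈ 3.35 dB; 46.2% of incident power reflected

Γ = (640 − j656)/(1178 − j656), |Γ| = 0.68
RL = −20·log₁₀(0.68) = 3.35 dB
P_refl/P_inc = |Γ|² = 0.462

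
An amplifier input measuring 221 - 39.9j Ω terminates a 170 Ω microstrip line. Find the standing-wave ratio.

Γ = (Z_L − Z_0)/(Z_L + Z_0) = (51 − j39.9)/(391 − j39.9)
|Γ| = 64.8/393 = 0.165
VSWR = (1 + |Γ|)/(1 − |Γ|) = 1.16/0.835

VSWR ≈ 1.39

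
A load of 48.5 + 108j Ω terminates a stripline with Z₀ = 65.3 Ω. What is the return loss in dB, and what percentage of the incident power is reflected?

Γ = (-16.8 + j108)/(113.8 + j108), |Γ| = 0.697
RL = −20·log₁₀(0.697) = 3.14 dB
P_refl/P_inc = |Γ|² = 0.485

RL ≈ 3.14 dB; 48.5% of incident power reflected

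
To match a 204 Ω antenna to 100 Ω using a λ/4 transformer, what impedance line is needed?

Z_qwt ≈ 143 Ω

Z_qwt = √(Z_0·R_L) = √(100 × 204) = √20400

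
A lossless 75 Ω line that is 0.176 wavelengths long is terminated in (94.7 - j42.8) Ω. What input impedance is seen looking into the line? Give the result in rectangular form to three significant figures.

βl = 2π × 0.176 = 63.4°
tan(βl) = tan(63.4°) = 1.99
Z_in = Z_0·(Z_L + jZ_0·tanβl)/(Z_0 + jZ_L·tanβl)
     = 75·(94.7 + j107)/(160 + j189)

Z_in ≈ 43.2 − j0.941 Ω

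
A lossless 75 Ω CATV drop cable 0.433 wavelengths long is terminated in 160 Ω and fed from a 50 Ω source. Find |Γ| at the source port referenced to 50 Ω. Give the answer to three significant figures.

βl = 2π × 0.433 = 156°
tan(βl) = -0.448
Z_in = Z_0·(Z_L + jZ_0·tanβl)/(Z_0 + jZ_L·tanβl) = 100 + j62.4 Ω
Γ_s = (Z_in − Z_s)/(Z_in + Z_s) = (50.4 + j62.4)/(150 + j62.4), |Γ_s| = 0.492

|Γ| ≈ 0.492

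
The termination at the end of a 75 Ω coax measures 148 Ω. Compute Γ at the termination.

Γ = (Z_L − Z_0)/(Z_L + Z_0) = (148 − 75)/(148 + 75) = 73/223

Γ = 0.327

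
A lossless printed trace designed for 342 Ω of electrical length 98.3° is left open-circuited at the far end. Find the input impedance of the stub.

Z_in ≈ +j49.9 Ω

tan(βl) = -6.85
For an open-circuited stub, Z_in = −jZ_0·cot(βl) = −jZ_0/tan(βl)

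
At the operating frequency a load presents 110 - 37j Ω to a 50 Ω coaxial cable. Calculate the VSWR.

VSWR ≈ 2.5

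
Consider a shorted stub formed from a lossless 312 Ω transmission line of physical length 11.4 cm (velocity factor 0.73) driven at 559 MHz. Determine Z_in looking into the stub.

Z_in ≈ −j1180 Ω

λ = v/f = 0.73·c / 559 MHz = 0.392 m
βl = 2π·l/λ = 2π × 0.291 = 105°
tan(βl) = -3.8
For a shorted stub, Z_in = jZ_0·tan(βl)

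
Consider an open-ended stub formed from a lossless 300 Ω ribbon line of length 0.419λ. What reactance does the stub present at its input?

βl = 2π × 0.419 = 151°
tan(βl) = -0.558
For an open-ended stub, Z_in = −jZ_0·cot(βl) = −jZ_0/tan(βl)

X_in ≈ 538 Ω (inductive)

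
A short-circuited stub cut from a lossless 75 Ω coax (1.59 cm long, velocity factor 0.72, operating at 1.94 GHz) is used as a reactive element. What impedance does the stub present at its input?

Z_in ≈ +j94 Ω

λ = v/f = 0.72·c / 1.94 GHz = 0.111 m
βl = 2π·l/λ = 2π × 0.143 = 51.4°
tan(βl) = 1.25
For a short-circuited stub, Z_in = jZ_0·tan(βl)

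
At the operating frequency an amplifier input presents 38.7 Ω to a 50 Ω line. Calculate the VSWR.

For a purely resistive load, VSWR = R_L/Z_0 or Z_0/R_L (whichever > 1) = 50/38.7

VSWR ≈ 1.29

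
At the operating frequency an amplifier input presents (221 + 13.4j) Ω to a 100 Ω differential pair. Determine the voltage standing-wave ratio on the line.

VSWR ≈ 2.22

Γ = (Z_L − Z_0)/(Z_L + Z_0) = (121 + j13.4)/(321 + j13.4)
|Γ| = 122/321 = 0.379
VSWR = (1 + |Γ|)/(1 − |Γ|) = 1.38/0.621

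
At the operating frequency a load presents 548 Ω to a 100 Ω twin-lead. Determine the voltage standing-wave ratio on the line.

VSWR ≈ 5.48

For a purely resistive load, VSWR = R_L/Z_0 or Z_0/R_L (whichever > 1) = 548/100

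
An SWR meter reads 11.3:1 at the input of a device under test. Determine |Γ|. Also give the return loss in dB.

|Γ| = (S − 1)/(S + 1) = (11.3 − 1)/(11.3 + 1) = 10.3/12.3
RL = −20·log₁₀|Γ| = −20·log₁₀(0.837)

|Γ| ≈ 0.837; return loss ≈ 1.54 dB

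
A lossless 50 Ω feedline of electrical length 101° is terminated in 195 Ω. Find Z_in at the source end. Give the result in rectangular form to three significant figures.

tan(βl) = tan(101°) = -5.14
Z_in = Z_0·(Z_L + jZ_0·tanβl)/(Z_0 + jZ_L·tanβl)
     = 50·(195 − j257)/(50 − j1000)

Z_in ≈ 13.3 + j9.06 Ω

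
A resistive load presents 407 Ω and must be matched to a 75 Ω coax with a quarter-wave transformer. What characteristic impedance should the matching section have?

Z_qwt ≈ 175 Ω

Z_qwt = √(Z_0·R_L) = √(75 × 407) = √30520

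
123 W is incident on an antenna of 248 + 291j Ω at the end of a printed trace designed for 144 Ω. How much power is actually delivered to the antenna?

P_delivered ≈ 73.7 W

|Γ| = |(104 + j291)/(392 + j291)| = 0.633
|Γ|² = 0.401
P_refl = |Γ|²·P_inc = 49.3 W, P_del = (1 − |Γ|²)·P_inc = 73.7 W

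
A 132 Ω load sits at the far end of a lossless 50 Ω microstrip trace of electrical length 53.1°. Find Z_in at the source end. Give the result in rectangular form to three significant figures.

Z_in ≈ 27.4 − j29.7 Ω

tan(βl) = tan(53.1°) = 1.33
Z_in = Z_0·(Z_L + jZ_0·tanβl)/(Z_0 + jZ_L·tanβl)
     = 50·(132 + j66.6)/(50 + j176)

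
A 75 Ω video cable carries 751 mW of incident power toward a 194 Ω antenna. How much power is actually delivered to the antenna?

P_delivered ≈ 604 mW

Γ = (194 − 75)/(194 + 75) = 0.442
|Γ|² = 0.196
P_refl = |Γ|²·P_inc = 147 mW, P_del = (1 − |Γ|²)·P_inc = 604 mW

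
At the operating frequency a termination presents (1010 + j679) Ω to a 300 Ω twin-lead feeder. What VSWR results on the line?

VSWR ≈ 4.98

Γ = (Z_L − Z_0)/(Z_L + Z_0) = (710 + j679)/(1310 + j679)
|Γ| = 982/1480 = 0.666
VSWR = (1 + |Γ|)/(1 − |Γ|) = 1.67/0.334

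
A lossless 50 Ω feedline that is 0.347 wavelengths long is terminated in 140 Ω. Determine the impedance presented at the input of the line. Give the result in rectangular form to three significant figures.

Z_in ≈ 25 + j28.7 Ω

βl = 2π × 0.347 = 125°
tan(βl) = tan(125°) = -1.43
Z_in = Z_0·(Z_L + jZ_0·tanβl)/(Z_0 + jZ_L·tanβl)
     = 50·(140 − j71.6)/(50 − j201)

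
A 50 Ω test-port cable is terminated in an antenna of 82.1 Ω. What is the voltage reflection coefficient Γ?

Γ = 0.243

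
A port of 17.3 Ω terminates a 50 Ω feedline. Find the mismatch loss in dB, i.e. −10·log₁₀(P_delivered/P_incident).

Γ = (17.3 − 50)/(17.3 + 50) = -0.486
|Γ|² = 0.236, so P_del/P_inc = 1 − |Γ|² = 0.764
ML = −10·log₁₀(1 − |Γ|²)

mismatch loss ≈ 1.17 dB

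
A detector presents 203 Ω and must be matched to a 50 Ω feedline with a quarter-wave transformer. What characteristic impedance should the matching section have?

Z_qwt = √(Z_0·R_L) = √(50 × 203) = √10150

Z_qwt ≈ 101 Ω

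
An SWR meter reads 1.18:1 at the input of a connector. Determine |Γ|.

|Γ| ≈ 0.0826

|Γ| = (S − 1)/(S + 1) = (1.18 − 1)/(1.18 + 1) = 0.18/2.18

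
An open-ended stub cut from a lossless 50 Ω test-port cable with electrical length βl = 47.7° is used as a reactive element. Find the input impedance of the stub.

Z_in ≈ −j45.5 Ω

tan(βl) = 1.1
For an open-ended stub, Z_in = −jZ_0·cot(βl) = −jZ_0/tan(βl)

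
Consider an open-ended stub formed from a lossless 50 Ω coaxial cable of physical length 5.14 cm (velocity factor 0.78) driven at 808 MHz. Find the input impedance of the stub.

Z_in ≈ −j24.5 Ω

λ = v/f = 0.78·c / 808 MHz = 0.29 m
βl = 2π·l/λ = 2π × 0.177 = 63.9°
tan(βl) = 2.04
For an open-ended stub, Z_in = −jZ_0·cot(βl) = −jZ_0/tan(βl)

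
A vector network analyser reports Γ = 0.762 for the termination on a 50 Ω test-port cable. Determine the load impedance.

Z_L = Z_0·(1 + Γ)/(1 − Γ) = 50·(1.76)/(0.238)

Z_L ≈ 370 Ω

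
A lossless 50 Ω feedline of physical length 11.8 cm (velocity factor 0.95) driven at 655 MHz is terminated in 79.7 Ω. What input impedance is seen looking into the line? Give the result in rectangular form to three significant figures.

λ = v/f = 0.95·c / 655 MHz = 0.435 m
βl = 2π·l/λ = 2π × 0.271 = 97.6°
tan(βl) = tan(97.6°) = -7.47
Z_in = Z_0·(Z_L + jZ_0·tanβl)/(Z_0 + jZ_L·tanβl)
     = 50·(79.7 − j373)/(50 − j595)

Z_in ≈ 31.7 + j4.03 Ω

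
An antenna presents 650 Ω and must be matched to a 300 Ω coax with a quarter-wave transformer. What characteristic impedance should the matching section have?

Z_qwt = √(Z_0·R_L) = √(300 × 650) = √195000

Z_qwt ≈ 442 Ω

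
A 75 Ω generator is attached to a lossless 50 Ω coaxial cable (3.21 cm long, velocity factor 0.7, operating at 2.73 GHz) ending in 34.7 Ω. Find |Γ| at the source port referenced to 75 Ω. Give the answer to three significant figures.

λ = v/f = 0.7·c / 2.73 GHz = 0.0769 m
βl = 2π·l/λ = 2π × 0.417 = 150°
tan(βl) = -0.572
Z_in = Z_0·(Z_L + jZ_0·tanβl)/(Z_0 + jZ_L·tanβl) = 39.8 − j12.8 Ω
Γ_s = (Z_in − Z_s)/(Z_in + Z_s) = (-35.2 − j12.8)/(115 − j12.8), |Γ_s| = 0.324

|Γ| ≈ 0.324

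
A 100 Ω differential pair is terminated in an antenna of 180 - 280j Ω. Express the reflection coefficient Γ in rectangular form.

Γ = (Z_L − Z_0)/(Z_L + Z_0) = (80 − j280)/(280 − j280)

Γ ≈ 0.643 − j0.357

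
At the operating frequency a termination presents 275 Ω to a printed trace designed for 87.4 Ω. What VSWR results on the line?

VSWR ≈ 3.15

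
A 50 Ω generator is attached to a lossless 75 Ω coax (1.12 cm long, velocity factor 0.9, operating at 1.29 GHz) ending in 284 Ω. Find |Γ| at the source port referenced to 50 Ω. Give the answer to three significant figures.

λ = v/f = 0.9·c / 1.29 GHz = 0.209 m
βl = 2π·l/λ = 2π × 0.0535 = 19.3°
tan(βl) = 0.349
Z_in = Z_0·(Z_L + jZ_0·tanβl)/(Z_0 + jZ_L·tanβl) = 116 − j127 Ω
Γ_s = (Z_in − Z_s)/(Z_in + Z_s) = (65.8 − j127)/(166 − j127), |Γ_s| = 0.685

|Γ| ≈ 0.685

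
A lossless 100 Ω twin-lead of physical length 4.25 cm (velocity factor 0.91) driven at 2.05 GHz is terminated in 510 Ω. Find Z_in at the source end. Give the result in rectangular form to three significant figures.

Z_in ≈ 23.6 + j44.2 Ω

λ = v/f = 0.91·c / 2.05 GHz = 0.133 m
βl = 2π·l/λ = 2π × 0.319 = 115°
tan(βl) = tan(115°) = -2.16
Z_in = Z_0·(Z_L + jZ_0·tanβl)/(Z_0 + jZ_L·tanβl)
     = 100·(510 − j216)/(100 − j1100)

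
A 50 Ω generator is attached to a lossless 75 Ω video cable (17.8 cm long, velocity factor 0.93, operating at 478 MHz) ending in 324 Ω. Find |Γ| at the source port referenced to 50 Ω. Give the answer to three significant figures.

λ = v/f = 0.93·c / 478 MHz = 0.584 m
βl = 2π·l/λ = 2π × 0.305 = 110°
tan(βl) = -2.78
Z_in = Z_0·(Z_L + jZ_0·tanβl)/(Z_0 + jZ_L·tanβl) = 19.5 + j25.4 Ω
Γ_s = (Z_in − Z_s)/(Z_in + Z_s) = (-30.5 + j25.4)/(69.5 + j25.4), |Γ_s| = 0.537

|Γ| ≈ 0.537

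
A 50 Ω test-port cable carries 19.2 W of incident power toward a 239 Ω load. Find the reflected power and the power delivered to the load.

P_reflected ≈ 8.21 W; P_delivered ≈ 11 W

Γ = (239 − 50)/(239 + 50) = 0.654
|Γ|² = 0.428
P_refl = |Γ|²·P_inc = 8.21 W, P_del = (1 − |Γ|²)·P_inc = 11 W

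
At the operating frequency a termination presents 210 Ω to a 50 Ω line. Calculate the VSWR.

VSWR ≈ 4.2

For a purely resistive load, VSWR = R_L/Z_0 or Z_0/R_L (whichever > 1) = 210/50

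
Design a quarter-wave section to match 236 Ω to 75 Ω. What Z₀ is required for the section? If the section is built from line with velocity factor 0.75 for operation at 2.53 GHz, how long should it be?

Z_qwt ≈ 133 Ω; length ≈ 2.22 cm

Z_qwt = √(Z_0·R_L) = √(75 × 236) = √17700
λ = 0.75·c/f = 0.0889 m, so l = λ/4 = 0.0222 m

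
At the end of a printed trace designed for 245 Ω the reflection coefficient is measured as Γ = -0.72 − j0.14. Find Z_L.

Z_L = Z_0·(1 + Γ)/(1 − Γ) = 245·(0.28 − j0.14)/(1.72 + j0.14)

Z_L ≈ 38 − j23 Ω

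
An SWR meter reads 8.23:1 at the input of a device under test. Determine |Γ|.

|Γ| = (S − 1)/(S + 1) = (8.23 − 1)/(8.23 + 1) = 7.23/9.23

|Γ| ≈ 0.783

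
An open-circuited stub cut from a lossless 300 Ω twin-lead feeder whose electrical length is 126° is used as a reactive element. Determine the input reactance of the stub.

X_in ≈ 218 Ω (inductive)

tan(βl) = -1.38
For an open-circuited stub, Z_in = −jZ_0·cot(βl) = −jZ_0/tan(βl)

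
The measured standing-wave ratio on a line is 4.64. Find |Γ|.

|Γ| = (S − 1)/(S + 1) = (4.64 − 1)/(4.64 + 1) = 3.64/5.64

|Γ| ≈ 0.645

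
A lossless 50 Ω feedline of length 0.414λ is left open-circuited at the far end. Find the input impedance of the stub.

βl = 2π × 0.414 = 149°
tan(βl) = -0.6
For an open-circuited stub, Z_in = −jZ_0·cot(βl) = −jZ_0/tan(βl)

Z_in ≈ +j83.3 Ω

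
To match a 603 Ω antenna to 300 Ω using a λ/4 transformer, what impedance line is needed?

Z_qwt ≈ 425 Ω

Z_qwt = √(Z_0·R_L) = √(300 × 603) = √180900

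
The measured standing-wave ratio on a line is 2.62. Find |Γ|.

|Γ| ≈ 0.448

|Γ| = (S − 1)/(S + 1) = (2.62 − 1)/(2.62 + 1) = 1.62/3.62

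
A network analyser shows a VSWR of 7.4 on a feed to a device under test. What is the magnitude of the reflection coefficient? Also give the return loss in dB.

|Γ| ≈ 0.762; return loss ≈ 2.36 dB

|Γ| = (S − 1)/(S + 1) = (7.4 − 1)/(7.4 + 1) = 6.4/8.4
RL = −20·log₁₀|Γ| = −20·log₁₀(0.762)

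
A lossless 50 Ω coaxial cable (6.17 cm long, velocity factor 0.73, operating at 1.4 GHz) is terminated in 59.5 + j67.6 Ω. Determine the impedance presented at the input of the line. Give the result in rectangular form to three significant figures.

λ = v/f = 0.73·c / 1.4 GHz = 0.156 m
βl = 2π·l/λ = 2π × 0.394 = 142°
tan(βl) = tan(142°) = -0.781
Z_in = Z_0·(Z_L + jZ_0·tanβl)/(Z_0 + jZ_L·tanβl)
     = 50·(59.5 + j28.5)/(103 − j46.5)

Z_in ≈ 18.8 + j22.4 Ω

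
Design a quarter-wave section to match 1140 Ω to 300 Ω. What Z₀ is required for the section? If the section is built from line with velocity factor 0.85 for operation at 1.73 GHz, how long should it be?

Z_qwt = √(Z_0·R_L) = √(300 × 1140) = √342000
λ = 0.85·c/f = 0.147 m, so l = λ/4 = 0.0368 m

Z_qwt ≈ 585 Ω; length ≈ 3.68 cm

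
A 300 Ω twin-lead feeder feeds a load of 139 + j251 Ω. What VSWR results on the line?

Γ = (Z_L − Z_0)/(Z_L + Z_0) = (-161 + j251)/(439 + j251)
|Γ| = 298/506 = 0.59
VSWR = (1 + |Γ|)/(1 − |Γ|) = 1.59/0.41

VSWR ≈ 3.87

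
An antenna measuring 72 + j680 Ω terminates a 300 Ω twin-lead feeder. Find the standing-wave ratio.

Γ = (Z_L − Z_0)/(Z_L + Z_0) = (-228 + j680)/(372 + j680)
|Γ| = 717/775 = 0.925
VSWR = (1 + |Γ|)/(1 − |Γ|) = 1.93/0.0747

VSWR ≈ 25.8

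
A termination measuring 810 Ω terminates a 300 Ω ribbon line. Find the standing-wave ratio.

For a purely resistive load, VSWR = R_L/Z_0 or Z_0/R_L (whichever > 1) = 810/300

VSWR ≈ 2.7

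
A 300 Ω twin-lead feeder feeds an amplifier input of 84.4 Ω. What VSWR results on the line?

Γ = (84.4 − 300)/(84.4 + 300) = -0.561
VSWR = (1 + 0.561)/(1 − 0.561)

VSWR ≈ 3.55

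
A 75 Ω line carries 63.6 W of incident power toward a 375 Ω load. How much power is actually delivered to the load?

Γ = (375 − 75)/(375 + 75) = 0.667
|Γ|² = 0.444
P_refl = |Γ|²·P_inc = 28.3 W, P_del = (1 − |Γ|²)·P_inc = 35.3 W

P_delivered ≈ 35.3 W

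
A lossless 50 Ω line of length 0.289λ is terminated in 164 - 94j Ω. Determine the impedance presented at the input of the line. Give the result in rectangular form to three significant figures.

βl = 2π × 0.289 = 104°
tan(βl) = tan(104°) = -4
Z_in = Z_0·(Z_L + jZ_0·tanβl)/(Z_0 + jZ_L·tanβl)
     = 50·(164 − j294)/(-326 − j656)

Z_in ≈ 13 + j19 Ω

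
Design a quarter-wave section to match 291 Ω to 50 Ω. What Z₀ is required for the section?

Z_qwt ≈ 121 Ω

Z_qwt = √(Z_0·R_L) = √(50 × 291) = √14550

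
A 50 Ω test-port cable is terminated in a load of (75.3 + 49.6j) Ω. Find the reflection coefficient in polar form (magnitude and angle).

Γ = (Z_L − Z_0)/(Z_L + Z_0) = (25.3 + j49.6)/(125.3 + j49.6)
|Γ| = 55.7/135 = 0.413

Γ ≈ 0.413 ∠ 41.4°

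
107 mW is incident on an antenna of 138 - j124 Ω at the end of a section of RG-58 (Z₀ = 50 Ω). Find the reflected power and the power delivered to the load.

P_reflected ≈ 48.8 mW; P_delivered ≈ 58.2 mW

|Γ| = |(88 − j124)/(188 − j124)| = 0.675
|Γ|² = 0.456
P_refl = |Γ|²·P_inc = 48.8 mW, P_del = (1 − |Γ|²)·P_inc = 58.2 mW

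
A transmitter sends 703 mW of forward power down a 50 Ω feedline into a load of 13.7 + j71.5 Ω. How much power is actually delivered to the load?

P_delivered ≈ 210 mW

|Γ| = |(-36.3 + j71.5)/(63.7 + j71.5)| = 0.837
|Γ|² = 0.701
P_refl = |Γ|²·P_inc = 493 mW, P_del = (1 − |Γ|²)·P_inc = 210 mW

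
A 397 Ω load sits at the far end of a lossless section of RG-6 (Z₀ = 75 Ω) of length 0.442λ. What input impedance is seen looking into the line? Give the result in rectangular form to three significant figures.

βl = 2π × 0.442 = 159°
tan(βl) = tan(159°) = -0.381
Z_in = Z_0·(Z_L + jZ_0·tanβl)/(Z_0 + jZ_L·tanβl)
     = 75·(397 − j28.6)/(75 − j151)

Z_in ≈ 89.6 + j152 Ω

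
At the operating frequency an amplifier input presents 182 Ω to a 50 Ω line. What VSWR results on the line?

VSWR ≈ 3.64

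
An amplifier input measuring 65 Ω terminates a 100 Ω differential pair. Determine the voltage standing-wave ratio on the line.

VSWR ≈ 1.54

For a purely resistive load, VSWR = R_L/Z_0 or Z_0/R_L (whichever > 1) = 100/65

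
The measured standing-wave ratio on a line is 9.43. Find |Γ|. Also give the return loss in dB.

|Γ| ≈ 0.808; return loss ≈ 1.85 dB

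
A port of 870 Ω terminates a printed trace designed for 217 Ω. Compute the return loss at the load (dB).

RL ≈ 4.43 dB

Γ = (870 − 217)/(870 + 217) = 0.601
RL = −20·log₁₀|Γ| = −20·log₁₀(0.601)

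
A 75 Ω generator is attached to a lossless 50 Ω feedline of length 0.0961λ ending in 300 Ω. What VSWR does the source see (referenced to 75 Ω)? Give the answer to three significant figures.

VSWR ≈ 5.64

βl = 2π × 0.0961 = 34.6°
tan(βl) = 0.69
Z_in = Z_0·(Z_L + jZ_0·tanβl)/(Z_0 + jZ_L·tanβl) = 24.4 − j66.6 Ω
Γ_s = (Z_in − Z_s)/(Z_in + Z_s) = (-50.6 − j66.6)/(99.4 − j66.6), |Γ_s| = 0.699
VSWR = (1 + |Γ_s|)/(1 − |Γ_s|)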